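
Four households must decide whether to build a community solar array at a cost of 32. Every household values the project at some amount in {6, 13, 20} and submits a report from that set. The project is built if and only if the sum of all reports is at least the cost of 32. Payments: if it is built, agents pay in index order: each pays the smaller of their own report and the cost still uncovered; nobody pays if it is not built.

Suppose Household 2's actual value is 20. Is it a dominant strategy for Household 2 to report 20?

No

Consider the case where Household 1 reports 6, Household 3 reports 6 and Household 4 reports 13.
Truthful report 20: project built, pays 20, utility 20 - 20 = 0.
Report 13 instead: project built, pays 13, utility 20 - 13 = 7.
Since 7 > 0, reporting 13 is strictly better here, so truthful reporting is not dominant.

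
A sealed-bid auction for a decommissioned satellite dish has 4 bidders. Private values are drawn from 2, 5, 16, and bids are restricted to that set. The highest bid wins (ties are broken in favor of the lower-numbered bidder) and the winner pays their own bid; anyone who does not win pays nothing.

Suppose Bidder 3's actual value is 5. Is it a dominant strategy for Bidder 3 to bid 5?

Check each profile of the others' bids and compare truth against every alternative bid.
Others bid (2, 2, 2): truth gives 0, best alternative gives 0.
Others bid (2, 2, 5): truth gives 0, best alternative gives 0.
Others bid (2, 2, 16): truth gives 0, best alternative gives 0.
Others bid (2, 5, 2): truth gives 0, best alternative gives 0.
Others bid (2, 5, 5): truth gives 0, best alternative gives 0.
Others bid (2, 5, 16): truth gives 0, best alternative gives 0.
(Remaining 21 profiles checked similarly; truth is weakly best in each.)
In every case the truthful bid is at least as good as any alternative, so it is a dominant strategy.

Yes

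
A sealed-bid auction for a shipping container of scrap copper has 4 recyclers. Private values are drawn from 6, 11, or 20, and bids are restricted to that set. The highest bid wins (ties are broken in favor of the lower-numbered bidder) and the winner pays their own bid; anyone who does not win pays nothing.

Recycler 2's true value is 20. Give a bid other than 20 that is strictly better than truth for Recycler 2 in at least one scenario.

11

Suppose Recycler 1 bids 6, Recycler 3 bids 6 and Recycler 4 bids 6.
Bid 20: wins, pays 20, utility 20 - 20 = 0.
Bid 11: wins, pays 11, utility 20 - 11 = 9.
So bidding 11 beats truth here (9 > 0).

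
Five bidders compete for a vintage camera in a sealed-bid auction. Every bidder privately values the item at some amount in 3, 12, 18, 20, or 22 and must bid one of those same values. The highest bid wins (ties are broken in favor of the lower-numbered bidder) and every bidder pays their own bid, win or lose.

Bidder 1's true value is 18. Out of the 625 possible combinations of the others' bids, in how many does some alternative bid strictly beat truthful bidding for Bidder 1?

Others bid (3, 3, 3, 3): truth gives 0; bid 3 gives 15 > 0. Violating.
Others bid (3, 3, 3, 12): truth gives 0; bid 12 gives 6 > 0. Violating.
Others bid (3, 3, 3, 20): truth gives -18; bid 20 gives -2 > -18. Violating.
Others bid (3, 3, 3, 22): truth gives -18; bid 3 gives -3 > -18. Violating.
Others bid (3, 3, 3, 18): truth gives 0; no alternative beats it.
Others bid (3, 3, 12, 18): truth gives 0; no alternative beats it.
(Checking all 625 profiles: 560 have a profitable deviation, 65 do not.)

560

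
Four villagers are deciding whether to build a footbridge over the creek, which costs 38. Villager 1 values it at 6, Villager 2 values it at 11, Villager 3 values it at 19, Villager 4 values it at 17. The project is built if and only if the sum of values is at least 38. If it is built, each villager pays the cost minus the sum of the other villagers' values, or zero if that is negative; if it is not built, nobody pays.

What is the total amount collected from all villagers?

6

Total value 53 ≥ cost 38, so it is built.
Villager 1: others sum to 47; max(0, 38 - 47) = 0.
Villager 2: others sum to 42; max(0, 38 - 42) = 0.
Villager 3: others sum to 34; max(0, 38 - 34) = 4.
Villager 4: others sum to 36; max(0, 38 - 36) = 2.
Total collected = 0 + 0 + 4 + 2 = 6.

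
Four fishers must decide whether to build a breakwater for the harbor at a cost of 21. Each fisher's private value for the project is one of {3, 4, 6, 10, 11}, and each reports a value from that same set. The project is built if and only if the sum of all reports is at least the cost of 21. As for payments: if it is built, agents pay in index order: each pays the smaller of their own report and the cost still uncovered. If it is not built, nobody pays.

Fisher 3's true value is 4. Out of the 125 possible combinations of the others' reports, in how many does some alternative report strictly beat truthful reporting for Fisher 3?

Others report (3, 4, 11): truth gives 0; report 3 gives 1 > 0. Violating.
Others report (3, 6, 10): truth gives 0; report 3 gives 1 > 0. Violating.
Others report (3, 6, 11): truth gives 0; report 3 gives 1 > 0. Violating.
Others report (3, 10, 6): truth gives 0; report 3 gives 1 > 0. Violating.
Others report (3, 3, 3): truth gives 0; no alternative beats it.
Others report (3, 3, 4): truth gives 0; no alternative beats it.
(Checking all 125 profiles: 67 have a profitable deviation, 58 do not.)

67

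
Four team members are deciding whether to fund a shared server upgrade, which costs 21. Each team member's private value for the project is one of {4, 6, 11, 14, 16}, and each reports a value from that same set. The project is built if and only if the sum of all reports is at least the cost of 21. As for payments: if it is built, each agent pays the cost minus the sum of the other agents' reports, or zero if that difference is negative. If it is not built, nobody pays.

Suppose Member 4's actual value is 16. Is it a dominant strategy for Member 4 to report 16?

Yes

Check each profile of the others' reports and compare truth against every alternative report.
Others report (4, 4, 14): truth gives 16, best alternative gives 16.
Others report (4, 4, 16): truth gives 16, best alternative gives 16.
Others report (4, 6, 11): truth gives 16, best alternative gives 16.
Others report (4, 6, 14): truth gives 16, best alternative gives 16.
Others report (4, 6, 16): truth gives 16, best alternative gives 16.
Others report (4, 11, 6): truth gives 16, best alternative gives 16.
(Remaining 119 profiles checked similarly; truth is weakly best in each.)
In every case the truthful report is at least as good as any alternative, so it is a dominant strategy.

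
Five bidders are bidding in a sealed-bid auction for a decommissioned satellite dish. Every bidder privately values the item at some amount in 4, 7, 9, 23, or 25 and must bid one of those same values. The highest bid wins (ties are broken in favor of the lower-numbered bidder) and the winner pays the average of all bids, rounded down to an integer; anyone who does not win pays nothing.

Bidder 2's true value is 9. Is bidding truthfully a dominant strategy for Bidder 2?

No

Consider the case where Bidder 1 bids 4, Bidder 3 bids 4, Bidder 4 bids 4 and Bidder 5 bids 4.
Truthful bid 9: wins, pays 5, utility 9 - 5 = 4.
Bid 7 instead: wins, pays 4, utility 9 - 4 = 5.
Since 5 > 4, bidding 7 is strictly better here, so truthful bidding is not dominant.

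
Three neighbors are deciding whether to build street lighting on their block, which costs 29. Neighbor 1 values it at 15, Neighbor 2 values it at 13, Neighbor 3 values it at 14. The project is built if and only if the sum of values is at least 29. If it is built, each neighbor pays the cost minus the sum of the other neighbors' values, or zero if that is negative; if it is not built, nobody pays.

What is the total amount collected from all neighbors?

Total value 42 ≥ cost 29, so it is built.
Neighbor 1: others sum to 27; max(0, 29 - 27) = 2.
Neighbor 2: others sum to 29; max(0, 29 - 29) = 0.
Neighbor 3: others sum to 28; max(0, 29 - 28) = 1.
Total collected = 2 + 0 + 1 = 3.

3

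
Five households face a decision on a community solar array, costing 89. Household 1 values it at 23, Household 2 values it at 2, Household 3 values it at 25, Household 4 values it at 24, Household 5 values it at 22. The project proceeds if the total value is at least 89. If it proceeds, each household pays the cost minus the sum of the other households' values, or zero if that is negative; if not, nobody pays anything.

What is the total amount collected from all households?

Total value 96 ≥ cost 89, so it is built.
Household 1: others sum to 73; max(0, 89 - 73) = 16.
Household 2: others sum to 94; max(0, 89 - 94) = 0.
Household 3: others sum to 71; max(0, 89 - 71) = 18.
Household 4: others sum to 72; max(0, 89 - 72) = 17.
Household 5: others sum to 74; max(0, 89 - 74) = 15.
Total collected = 16 + 0 + 18 + 17 + 15 = 66.

66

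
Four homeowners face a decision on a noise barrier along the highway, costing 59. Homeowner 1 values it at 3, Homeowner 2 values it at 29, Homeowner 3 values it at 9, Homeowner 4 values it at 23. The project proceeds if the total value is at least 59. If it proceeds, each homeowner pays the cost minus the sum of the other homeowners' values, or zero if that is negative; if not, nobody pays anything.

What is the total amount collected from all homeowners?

Total value 64 ≥ cost 59, so it is built.
Homeowner 1: others sum to 61; max(0, 59 - 61) = 0.
Homeowner 2: others sum to 35; max(0, 59 - 35) = 24.
Homeowner 3: others sum to 55; max(0, 59 - 55) = 4.
Homeowner 4: others sum to 41; max(0, 59 - 41) = 18.
Total collected = 0 + 24 + 4 + 18 = 46.

46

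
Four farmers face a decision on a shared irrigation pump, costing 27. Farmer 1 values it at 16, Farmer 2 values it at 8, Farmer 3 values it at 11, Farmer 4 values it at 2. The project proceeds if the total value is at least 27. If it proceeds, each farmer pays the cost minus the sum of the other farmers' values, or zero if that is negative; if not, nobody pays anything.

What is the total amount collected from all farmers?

7

Total value 37 ≥ cost 27, so it is built.
Farmer 1: others sum to 21; max(0, 27 - 21) = 6.
Farmer 2: others sum to 29; max(0, 27 - 29) = 0.
Farmer 3: others sum to 26; max(0, 27 - 26) = 1.
Farmer 4: others sum to 35; max(0, 27 - 35) = 0.
Total collected = 6 + 0 + 1 + 0 = 7.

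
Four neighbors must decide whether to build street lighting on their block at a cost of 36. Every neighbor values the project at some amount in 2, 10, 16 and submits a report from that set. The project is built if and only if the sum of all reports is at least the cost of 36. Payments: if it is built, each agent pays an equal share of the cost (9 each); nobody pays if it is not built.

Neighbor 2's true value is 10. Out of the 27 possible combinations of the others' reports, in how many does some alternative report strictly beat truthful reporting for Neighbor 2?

6

Others report (2, 2, 16): truth gives 0; report 16 gives 1 > 0. Violating.
Others report (2, 10, 10): truth gives 0; report 16 gives 1 > 0. Violating.
Others report (2, 16, 2): truth gives 0; report 16 gives 1 > 0. Violating.
Others report (10, 2, 10): truth gives 0; report 16 gives 1 > 0. Violating.
Others report (2, 2, 2): truth gives 0; no alternative beats it.
Others report (2, 2, 10): truth gives 0; no alternative beats it.
(Checking all 27 profiles: 6 have a profitable deviation, 21 do not.)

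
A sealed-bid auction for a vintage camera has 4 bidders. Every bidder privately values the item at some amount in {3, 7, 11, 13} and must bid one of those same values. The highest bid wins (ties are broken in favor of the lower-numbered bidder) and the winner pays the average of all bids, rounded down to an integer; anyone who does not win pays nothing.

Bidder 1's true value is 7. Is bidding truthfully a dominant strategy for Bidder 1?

Consider the case where Bidder 2 bids 3, Bidder 3 bids 3 and Bidder 4 bids 3.
Truthful bid 7: wins, pays 4, utility 7 - 4 = 3.
Bid 3 instead: wins, pays 3, utility 7 - 3 = 4.
Since 4 > 3, bidding 3 is strictly better here, so truthful bidding is not dominant.

No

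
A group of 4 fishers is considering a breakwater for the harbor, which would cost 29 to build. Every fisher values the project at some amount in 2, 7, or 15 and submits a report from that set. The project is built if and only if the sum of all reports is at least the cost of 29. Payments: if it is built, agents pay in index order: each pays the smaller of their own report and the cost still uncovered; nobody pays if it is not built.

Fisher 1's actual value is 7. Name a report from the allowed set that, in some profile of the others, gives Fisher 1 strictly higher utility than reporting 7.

Suppose Fisher 2 reports 2, Fisher 3 reports 15 and Fisher 4 reports 15.
Report 7: project built, pays 7, utility 7 - 7 = 0.
Report 2: project built, pays 2, utility 7 - 2 = 5.
So reporting 2 beats truth here (5 > 0).

2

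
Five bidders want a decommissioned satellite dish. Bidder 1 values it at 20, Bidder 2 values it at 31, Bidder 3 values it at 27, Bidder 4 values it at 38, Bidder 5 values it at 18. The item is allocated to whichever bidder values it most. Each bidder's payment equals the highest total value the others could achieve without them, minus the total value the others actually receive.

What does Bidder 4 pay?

31

Bidder 4 has the highest value and receives the item.
Without Bidder 4, the item would go to the next-highest value, 31, so the others could achieve 31.
With Bidder 4 present and winning, the others receive nothing, so their total is 0.
Payment = 31 - 0 = 31.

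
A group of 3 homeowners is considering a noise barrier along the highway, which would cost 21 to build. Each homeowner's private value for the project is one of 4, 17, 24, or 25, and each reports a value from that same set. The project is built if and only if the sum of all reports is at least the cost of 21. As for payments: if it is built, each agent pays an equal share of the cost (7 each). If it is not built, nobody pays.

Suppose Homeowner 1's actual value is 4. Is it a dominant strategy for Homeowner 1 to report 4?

Check each profile of the others' reports and compare truth against every alternative report.
Others report (4, 4): truth gives 0, best alternative gives -3.
Others report (4, 17): truth gives -3, best alternative gives -3.
Others report (4, 24): truth gives -3, best alternative gives -3.
Others report (4, 25): truth gives -3, best alternative gives -3.
Others report (17, 4): truth gives -3, best alternative gives -3.
Others report (17, 17): truth gives -3, best alternative gives -3.
(Remaining 10 profiles checked similarly; truth is weakly best in each.)
In every case the truthful report is at least as good as any alternative, so it is a dominant strategy.

Yes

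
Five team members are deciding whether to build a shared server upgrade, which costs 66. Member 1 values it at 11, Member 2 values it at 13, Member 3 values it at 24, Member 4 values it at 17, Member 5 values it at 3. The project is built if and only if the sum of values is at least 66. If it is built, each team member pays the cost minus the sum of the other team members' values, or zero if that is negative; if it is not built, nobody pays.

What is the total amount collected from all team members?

Total value 68 ≥ cost 66, so it is built.
Member 1: others sum to 57; max(0, 66 - 57) = 9.
Member 2: others sum to 55; max(0, 66 - 55) = 11.
Member 3: others sum to 44; max(0, 66 - 44) = 22.
Member 4: others sum to 51; max(0, 66 - 51) = 15.
Member 5: others sum to 65; max(0, 66 - 65) = 1.
Total collected = 9 + 11 + 22 + 15 + 1 = 58.

58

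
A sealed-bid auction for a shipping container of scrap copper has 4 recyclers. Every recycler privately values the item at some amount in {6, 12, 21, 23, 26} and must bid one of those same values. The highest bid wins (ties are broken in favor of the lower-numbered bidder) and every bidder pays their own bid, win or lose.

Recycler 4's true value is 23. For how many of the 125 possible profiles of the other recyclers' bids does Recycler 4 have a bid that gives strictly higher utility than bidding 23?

Others bid (6, 6, 6): truth gives 0; bid 12 gives 11 > 0. Violating.
Others bid (6, 6, 12): truth gives 0; bid 21 gives 2 > 0. Violating.
Others bid (6, 6, 23): truth gives -23; bid 26 gives -3 > -23. Violating.
Others bid (6, 6, 26): truth gives -23; bid 6 gives -6 > -23. Violating.
Others bid (6, 6, 21): truth gives 0; no alternative beats it.
Others bid (6, 12, 21): truth gives 0; no alternative beats it.
(Checking all 125 profiles: 106 have a profitable deviation, 19 do not.)

106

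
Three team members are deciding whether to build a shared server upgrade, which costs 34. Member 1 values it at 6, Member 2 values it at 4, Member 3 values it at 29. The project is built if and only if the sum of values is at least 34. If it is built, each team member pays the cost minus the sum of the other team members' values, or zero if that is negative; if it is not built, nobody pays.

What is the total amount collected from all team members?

25

Total value 39 ≥ cost 34, so it is built.
Member 1: others sum to 33; max(0, 34 - 33) = 1.
Member 2: others sum to 35; max(0, 34 - 35) = 0.
Member 3: others sum to 10; max(0, 34 - 10) = 24.
Total collected = 1 + 0 + 24 = 25.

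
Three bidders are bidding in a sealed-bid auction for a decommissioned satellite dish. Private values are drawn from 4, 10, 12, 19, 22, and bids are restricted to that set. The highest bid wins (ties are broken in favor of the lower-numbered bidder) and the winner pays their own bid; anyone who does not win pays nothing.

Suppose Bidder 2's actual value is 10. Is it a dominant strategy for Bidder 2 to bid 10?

Check each profile of the others' bids and compare truth against every alternative bid.
Others bid (4, 4): truth gives 0, best alternative gives 0.
Others bid (4, 10): truth gives 0, best alternative gives 0.
Others bid (4, 12): truth gives 0, best alternative gives 0.
Others bid (4, 19): truth gives 0, best alternative gives 0.
Others bid (4, 22): truth gives 0, best alternative gives 0.
Others bid (10, 4): truth gives 0, best alternative gives 0.
(Remaining 19 profiles checked similarly; truth is weakly best in each.)
In every case the truthful bid is at least as good as any alternative, so it is a dominant strategy.

Yes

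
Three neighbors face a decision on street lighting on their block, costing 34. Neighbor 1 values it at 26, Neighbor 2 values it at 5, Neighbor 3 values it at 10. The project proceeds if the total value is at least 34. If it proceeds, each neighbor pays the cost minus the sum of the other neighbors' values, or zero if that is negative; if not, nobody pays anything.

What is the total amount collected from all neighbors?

Total value 41 ≥ cost 34, so it is built.
Neighbor 1: others sum to 15; max(0, 34 - 15) = 19.
Neighbor 2: others sum to 36; max(0, 34 - 36) = 0.
Neighbor 3: others sum to 31; max(0, 34 - 31) = 3.
Total collected = 19 + 0 + 3 = 22.

22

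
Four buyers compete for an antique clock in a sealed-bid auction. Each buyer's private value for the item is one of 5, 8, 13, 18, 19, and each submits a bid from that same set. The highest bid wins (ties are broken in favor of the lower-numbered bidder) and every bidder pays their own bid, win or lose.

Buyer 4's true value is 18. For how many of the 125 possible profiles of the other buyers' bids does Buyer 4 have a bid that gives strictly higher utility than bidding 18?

106

Others bid (5, 5, 5): truth gives 0; bid 8 gives 10 > 0. Violating.
Others bid (5, 5, 8): truth gives 0; bid 13 gives 5 > 0. Violating.
Others bid (5, 5, 18): truth gives -18; bid 19 gives -1 > -18. Violating.
Others bid (5, 5, 19): truth gives -18; bid 5 gives -5 > -18. Violating.
Others bid (5, 5, 13): truth gives 0; no alternative beats it.
Others bid (5, 8, 13): truth gives 0; no alternative beats it.
(Checking all 125 profiles: 106 have a profitable deviation, 19 do not.)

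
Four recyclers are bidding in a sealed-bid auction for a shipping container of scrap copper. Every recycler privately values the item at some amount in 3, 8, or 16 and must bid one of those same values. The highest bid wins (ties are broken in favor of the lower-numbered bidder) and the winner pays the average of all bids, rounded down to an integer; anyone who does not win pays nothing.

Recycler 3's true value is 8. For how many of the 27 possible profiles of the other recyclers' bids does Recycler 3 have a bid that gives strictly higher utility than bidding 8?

Others bid (3, 8, 3): truth gives 0; bid 16 gives 1 > 0. Violating.
Others bid (8, 3, 3): truth gives 0; bid 16 gives 1 > 0. Violating.
Others bid (3, 3, 3): truth gives 4; no alternative beats it.
Others bid (3, 3, 8): truth gives 3; no alternative beats it.
(Checking all 27 profiles: 2 have a profitable deviation, 25 do not.)

2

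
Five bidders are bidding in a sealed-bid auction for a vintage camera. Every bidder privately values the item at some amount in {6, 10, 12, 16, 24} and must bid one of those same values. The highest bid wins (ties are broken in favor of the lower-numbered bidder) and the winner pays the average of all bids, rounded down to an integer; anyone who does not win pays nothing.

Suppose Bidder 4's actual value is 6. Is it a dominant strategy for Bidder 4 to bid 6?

Check each profile of the others' bids and compare truth against every alternative bid.
Others bid (6, 6, 6, 10): truth gives 0, best alternative gives -1.
Others bid (6, 6, 6, 6): truth gives 0, best alternative gives 0.
Others bid (6, 6, 6, 12): truth gives 0, best alternative gives 0.
Others bid (6, 6, 6, 16): truth gives 0, best alternative gives 0.
Others bid (6, 6, 6, 24): truth gives 0, best alternative gives 0.
Others bid (6, 6, 10, 6): truth gives 0, best alternative gives 0.
(Remaining 619 profiles checked similarly; truth is weakly best in each.)
In every case the truthful bid is at least as good as any alternative, so it is a dominant strategy.

Yes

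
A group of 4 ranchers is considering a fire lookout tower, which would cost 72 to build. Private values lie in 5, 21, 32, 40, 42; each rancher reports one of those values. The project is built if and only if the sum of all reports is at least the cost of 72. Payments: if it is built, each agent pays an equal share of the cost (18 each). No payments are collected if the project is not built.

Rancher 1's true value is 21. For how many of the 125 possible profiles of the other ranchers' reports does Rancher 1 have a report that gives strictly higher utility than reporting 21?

Others report (5, 5, 21): truth gives 0; report 42 gives 3 > 0. Violating.
Others report (5, 5, 32): truth gives 0; report 32 gives 3 > 0. Violating.
Others report (5, 5, 40): truth gives 0; report 32 gives 3 > 0. Violating.
Others report (5, 21, 5): truth gives 0; report 42 gives 3 > 0. Violating.
Others report (5, 5, 5): truth gives 0; no alternative beats it.
Others report (5, 5, 42): truth gives 3; no alternative beats it.
(Checking all 125 profiles: 12 have a profitable deviation, 113 do not.)

12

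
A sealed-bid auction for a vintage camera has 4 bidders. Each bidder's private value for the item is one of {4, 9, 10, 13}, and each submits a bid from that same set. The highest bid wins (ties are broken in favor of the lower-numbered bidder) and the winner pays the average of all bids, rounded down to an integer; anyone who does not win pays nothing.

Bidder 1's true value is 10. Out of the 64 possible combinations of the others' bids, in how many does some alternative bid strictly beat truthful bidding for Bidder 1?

13

Others bid (4, 4, 4): truth gives 5; bid 4 gives 6 > 5. Violating.
Others bid (4, 4, 13): truth gives 0; bid 13 gives 2 > 0. Violating.
Others bid (4, 9, 9): truth gives 2; bid 9 gives 3 > 2. Violating.
Others bid (4, 9, 13): truth gives 0; bid 13 gives 1 > 0. Violating.
Others bid (4, 4, 9): truth gives 4; no alternative beats it.
Others bid (4, 4, 10): truth gives 3; no alternative beats it.
(Checking all 64 profiles: 13 have a profitable deviation, 51 do not.)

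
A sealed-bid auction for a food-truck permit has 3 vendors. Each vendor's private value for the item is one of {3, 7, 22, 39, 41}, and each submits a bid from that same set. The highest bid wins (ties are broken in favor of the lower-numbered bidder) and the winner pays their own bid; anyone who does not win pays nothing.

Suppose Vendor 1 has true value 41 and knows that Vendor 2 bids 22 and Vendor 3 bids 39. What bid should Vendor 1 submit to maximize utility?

39

Bid 3: loses, pays 0, utility 0.
Bid 7: loses, pays 0, utility 0.
Bid 22: loses, pays 0, utility 0.
Bid 39: wins, pays 39, utility 41 - 39 = 2.
Bid 41: wins, pays 41, utility 41 - 41 = 0.
The best choice is 39 with utility 2.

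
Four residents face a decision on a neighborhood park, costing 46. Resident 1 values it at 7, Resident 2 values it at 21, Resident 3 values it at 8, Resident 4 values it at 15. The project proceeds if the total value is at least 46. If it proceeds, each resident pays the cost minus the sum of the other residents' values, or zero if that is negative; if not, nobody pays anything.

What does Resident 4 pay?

Total value 51 ≥ cost 46, so the project is built.
The other residents' values sum to 36.
Cost minus that sum is 46 - 36 = 10.

10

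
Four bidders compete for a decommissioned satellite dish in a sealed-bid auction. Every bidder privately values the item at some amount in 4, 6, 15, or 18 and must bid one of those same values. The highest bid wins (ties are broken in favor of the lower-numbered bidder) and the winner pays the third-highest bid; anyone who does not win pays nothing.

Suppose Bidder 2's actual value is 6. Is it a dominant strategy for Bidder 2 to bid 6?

No

Consider the case where Bidder 1 bids 4, Bidder 3 bids 4 and Bidder 4 bids 15.
Truthful bid 6: loses, pays 0, utility 0.
Bid 15 instead: wins, pays 4, utility 6 - 4 = 2.
Since 2 > 0, bidding 15 is strictly better here, so truthful bidding is not dominant.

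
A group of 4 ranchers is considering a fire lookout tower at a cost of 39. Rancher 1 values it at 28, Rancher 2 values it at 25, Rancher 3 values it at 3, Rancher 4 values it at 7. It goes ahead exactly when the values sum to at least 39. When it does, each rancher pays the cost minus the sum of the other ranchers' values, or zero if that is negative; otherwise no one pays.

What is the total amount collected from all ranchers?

5

Total value 63 ≥ cost 39, so it is built.
Rancher 1: others sum to 35; max(0, 39 - 35) = 4.
Rancher 2: others sum to 38; max(0, 39 - 38) = 1.
Rancher 3: others sum to 60; max(0, 39 - 60) = 0.
Rancher 4: others sum to 56; max(0, 39 - 56) = 0.
Total collected = 4 + 1 + 0 + 0 = 5.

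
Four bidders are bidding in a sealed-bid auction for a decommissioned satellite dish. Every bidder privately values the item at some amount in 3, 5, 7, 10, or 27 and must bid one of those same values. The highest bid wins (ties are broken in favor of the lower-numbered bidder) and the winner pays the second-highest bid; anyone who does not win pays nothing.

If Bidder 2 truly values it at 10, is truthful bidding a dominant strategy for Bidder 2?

Yes

Check each profile of the others' bids and compare truth against every alternative bid.
Others bid (3, 3, 3): truth gives 7, best alternative gives 7.
Others bid (3, 3, 5): truth gives 5, best alternative gives 5.
Others bid (3, 5, 3): truth gives 5, best alternative gives 5.
Others bid (3, 5, 5): truth gives 5, best alternative gives 5.
Others bid (5, 3, 3): truth gives 5, best alternative gives 5.
Others bid (5, 3, 5): truth gives 5, best alternative gives 5.
(Remaining 119 profiles checked similarly; truth is weakly best in each.)
In every case the truthful bid is at least as good as any alternative, so it is a dominant strategy.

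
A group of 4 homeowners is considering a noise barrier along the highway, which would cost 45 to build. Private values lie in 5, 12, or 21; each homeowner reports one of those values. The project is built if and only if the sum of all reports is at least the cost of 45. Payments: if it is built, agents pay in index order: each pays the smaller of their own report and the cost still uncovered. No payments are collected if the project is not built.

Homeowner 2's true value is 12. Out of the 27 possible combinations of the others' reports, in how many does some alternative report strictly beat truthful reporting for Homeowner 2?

Others report (5, 21, 21): truth gives 0; report 5 gives 7 > 0. Violating.
Others report (12, 12, 21): truth gives 0; report 5 gives 7 > 0. Violating.
Others report (12, 21, 12): truth gives 0; report 5 gives 7 > 0. Violating.
Others report (12, 21, 21): truth gives 0; report 5 gives 7 > 0. Violating.
Others report (5, 5, 5): truth gives 0; no alternative beats it.
Others report (5, 5, 12): truth gives 0; no alternative beats it.
(Checking all 27 profiles: 10 have a profitable deviation, 17 do not.)

10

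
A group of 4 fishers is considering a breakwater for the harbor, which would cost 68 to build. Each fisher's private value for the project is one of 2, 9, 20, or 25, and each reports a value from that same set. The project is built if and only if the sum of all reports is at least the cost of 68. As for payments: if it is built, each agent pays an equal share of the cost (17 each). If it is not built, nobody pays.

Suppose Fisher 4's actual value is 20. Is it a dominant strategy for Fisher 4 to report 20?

No

Consider the case where Fisher 1 reports 2, Fisher 2 reports 20 and Fisher 3 reports 25.
Truthful report 20: project not built, utility 0.
Report 25 instead: project built, pays 17, utility 20 - 17 = 3.
Since 3 > 0, reporting 25 is strictly better here, so truthful reporting is not dominant.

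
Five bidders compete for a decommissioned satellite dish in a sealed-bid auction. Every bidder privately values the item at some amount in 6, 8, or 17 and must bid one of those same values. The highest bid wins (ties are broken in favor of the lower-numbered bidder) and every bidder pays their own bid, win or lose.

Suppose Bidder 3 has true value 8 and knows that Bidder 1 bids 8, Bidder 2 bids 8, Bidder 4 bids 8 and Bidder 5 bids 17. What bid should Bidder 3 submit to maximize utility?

Bid 6: loses but pays 6, utility -6.
Bid 8: loses but pays 8, utility -8.
Bid 17: wins, pays 17, utility 8 - 17 = -9.
The best choice is 6 with utility -6.

6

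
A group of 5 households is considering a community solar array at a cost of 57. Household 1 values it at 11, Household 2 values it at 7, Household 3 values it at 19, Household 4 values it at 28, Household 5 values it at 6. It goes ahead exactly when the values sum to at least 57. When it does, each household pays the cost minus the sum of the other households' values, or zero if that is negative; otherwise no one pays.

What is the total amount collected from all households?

Total value 71 ≥ cost 57, so it is built.
Household 1: others sum to 60; max(0, 57 - 60) = 0.
Household 2: others sum to 64; max(0, 57 - 64) = 0.
Household 3: others sum to 52; max(0, 57 - 52) = 5.
Household 4: others sum to 43; max(0, 57 - 43) = 14.
Household 5: others sum to 65; max(0, 57 - 65) = 0.
Total collected = 0 + 0 + 5 + 14 + 0 = 19.

19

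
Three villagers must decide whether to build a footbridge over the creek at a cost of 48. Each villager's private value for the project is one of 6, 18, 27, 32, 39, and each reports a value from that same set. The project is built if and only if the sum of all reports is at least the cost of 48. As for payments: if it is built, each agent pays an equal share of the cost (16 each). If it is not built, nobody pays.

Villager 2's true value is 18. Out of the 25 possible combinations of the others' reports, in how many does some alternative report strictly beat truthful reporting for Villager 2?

3

Others report (6, 6): truth gives 0; report 39 gives 2 > 0. Violating.
Others report (6, 18): truth gives 0; report 27 gives 2 > 0. Violating.
Others report (18, 6): truth gives 0; report 27 gives 2 > 0. Violating.
Others report (6, 27): truth gives 2; no alternative beats it.
Others report (6, 32): truth gives 2; no alternative beats it.
(Checking all 25 profiles: 3 have a profitable deviation, 22 do not.)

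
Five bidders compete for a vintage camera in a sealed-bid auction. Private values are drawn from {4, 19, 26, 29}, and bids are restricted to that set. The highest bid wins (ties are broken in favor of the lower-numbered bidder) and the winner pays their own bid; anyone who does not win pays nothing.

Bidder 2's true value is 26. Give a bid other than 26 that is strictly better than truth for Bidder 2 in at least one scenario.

Suppose Bidder 1 bids 4, Bidder 3 bids 4, Bidder 4 bids 4 and Bidder 5 bids 4.
Bid 26: wins, pays 26, utility 26 - 26 = 0.
Bid 19: wins, pays 19, utility 26 - 19 = 7.
So bidding 19 beats truth here (7 > 0).

19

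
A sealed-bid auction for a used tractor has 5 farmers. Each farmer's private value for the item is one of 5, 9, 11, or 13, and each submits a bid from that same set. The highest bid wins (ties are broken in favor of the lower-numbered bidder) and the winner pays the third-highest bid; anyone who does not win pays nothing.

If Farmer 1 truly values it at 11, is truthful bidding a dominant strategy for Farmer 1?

No

Consider the case where Farmer 2 bids 5, Farmer 3 bids 5, Farmer 4 bids 5 and Farmer 5 bids 13.
Truthful bid 11: loses, pays 0, utility 0.
Bid 13 instead: wins, pays 5, utility 11 - 5 = 6.
Since 6 > 0, bidding 13 is strictly better here, so truthful bidding is not dominant.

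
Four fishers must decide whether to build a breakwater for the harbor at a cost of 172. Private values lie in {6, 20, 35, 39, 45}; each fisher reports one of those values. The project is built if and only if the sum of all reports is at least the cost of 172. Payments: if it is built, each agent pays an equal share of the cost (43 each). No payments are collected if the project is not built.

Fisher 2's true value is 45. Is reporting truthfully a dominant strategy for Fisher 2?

Yes

Check each profile of the others' reports and compare truth against every alternative report.
Others report (39, 45, 45): truth gives 2, best alternative gives 0.
Others report (45, 39, 45): truth gives 2, best alternative gives 0.
Others report (45, 45, 39): truth gives 2, best alternative gives 0.
Others report (45, 45, 45): truth gives 2, best alternative gives 2.
Others report (6, 6, 6): truth gives 0, best alternative gives 0.
Others report (6, 6, 20): truth gives 0, best alternative gives 0.
(Remaining 119 profiles checked similarly; truth is weakly best in each.)
In every case the truthful report is at least as good as any alternative, so it is a dominant strategy.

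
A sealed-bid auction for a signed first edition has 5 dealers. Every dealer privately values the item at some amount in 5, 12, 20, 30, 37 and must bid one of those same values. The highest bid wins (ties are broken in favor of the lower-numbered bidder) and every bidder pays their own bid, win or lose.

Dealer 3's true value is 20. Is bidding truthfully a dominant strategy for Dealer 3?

Consider the case where Dealer 1 bids 5, Dealer 2 bids 5, Dealer 4 bids 5 and Dealer 5 bids 5.
Truthful bid 20: wins, pays 20, utility 20 - 20 = 0.
Bid 12 instead: wins, pays 12, utility 20 - 12 = 8.
Since 8 > 0, bidding 12 is strictly better here, so truthful bidding is not dominant.

No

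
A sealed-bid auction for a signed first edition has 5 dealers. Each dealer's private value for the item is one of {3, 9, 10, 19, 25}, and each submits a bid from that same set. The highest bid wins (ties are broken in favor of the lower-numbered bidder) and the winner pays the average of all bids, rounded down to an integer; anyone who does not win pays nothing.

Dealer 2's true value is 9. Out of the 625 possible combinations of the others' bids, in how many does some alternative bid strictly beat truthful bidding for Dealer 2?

42

Others bid (3, 3, 3, 10): truth gives 0; bid 10 gives 4 > 0. Violating.
Others bid (3, 3, 9, 10): truth gives 0; bid 10 gives 2 > 0. Violating.
Others bid (3, 3, 10, 3): truth gives 0; bid 10 gives 4 > 0. Violating.
Others bid (3, 3, 10, 9): truth gives 0; bid 10 gives 2 > 0. Violating.
Others bid (3, 3, 3, 3): truth gives 5; no alternative beats it.
Others bid (3, 3, 3, 9): truth gives 4; no alternative beats it.
(Checking all 625 profiles: 42 have a profitable deviation, 583 do not.)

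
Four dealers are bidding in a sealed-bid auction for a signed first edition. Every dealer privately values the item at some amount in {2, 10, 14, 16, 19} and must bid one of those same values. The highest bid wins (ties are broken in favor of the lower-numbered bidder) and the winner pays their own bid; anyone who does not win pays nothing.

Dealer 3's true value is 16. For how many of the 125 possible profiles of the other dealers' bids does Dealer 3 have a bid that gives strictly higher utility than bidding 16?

Others bid (2, 2, 2): truth gives 0; bid 10 gives 6 > 0. Violating.
Others bid (2, 2, 10): truth gives 0; bid 10 gives 6 > 0. Violating.
Others bid (2, 2, 14): truth gives 0; bid 14 gives 2 > 0. Violating.
Others bid (2, 10, 2): truth gives 0; bid 14 gives 2 > 0. Violating.
Others bid (2, 2, 16): truth gives 0; no alternative beats it.
Others bid (2, 2, 19): truth gives 0; no alternative beats it.
(Checking all 125 profiles: 12 have a profitable deviation, 113 do not.)

12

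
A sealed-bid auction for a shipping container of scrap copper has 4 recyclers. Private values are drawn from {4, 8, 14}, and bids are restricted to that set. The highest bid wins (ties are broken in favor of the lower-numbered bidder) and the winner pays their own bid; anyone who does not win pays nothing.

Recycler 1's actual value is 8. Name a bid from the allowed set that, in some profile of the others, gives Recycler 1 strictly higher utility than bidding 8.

4

Suppose Recycler 2 bids 4, Recycler 3 bids 4 and Recycler 4 bids 4.
Bid 8: wins, pays 8, utility 8 - 8 = 0.
Bid 4: wins, pays 4, utility 8 - 4 = 4.
So bidding 4 beats truth here (4 > 0).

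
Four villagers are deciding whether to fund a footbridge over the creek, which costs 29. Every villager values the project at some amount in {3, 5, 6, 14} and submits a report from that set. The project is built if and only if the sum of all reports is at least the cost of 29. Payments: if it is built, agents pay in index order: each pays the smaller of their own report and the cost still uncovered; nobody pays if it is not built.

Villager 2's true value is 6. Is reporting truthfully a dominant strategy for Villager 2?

No

Consider the case where Villager 1 reports 3, Villager 3 reports 14 and Villager 4 reports 14.
Truthful report 6: project built, pays 6, utility 6 - 6 = 0.
Report 3 instead: project built, pays 3, utility 6 - 3 = 3.
Since 3 > 0, reporting 3 is strictly better here, so truthful reporting is not dominant.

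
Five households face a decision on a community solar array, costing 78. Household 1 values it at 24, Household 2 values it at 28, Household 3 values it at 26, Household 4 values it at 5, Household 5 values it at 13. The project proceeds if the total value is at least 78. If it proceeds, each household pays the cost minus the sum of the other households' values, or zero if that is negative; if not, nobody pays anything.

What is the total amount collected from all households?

24

Total value 96 ≥ cost 78, so it is built.
Household 1: others sum to 72; max(0, 78 - 72) = 6.
Household 2: others sum to 68; max(0, 78 - 68) = 10.
Household 3: others sum to 70; max(0, 78 - 70) = 8.
Household 4: others sum to 91; max(0, 78 - 91) = 0.
Household 5: others sum to 83; max(0, 78 - 83) = 0.
Total collected = 6 + 10 + 8 + 0 + 0 = 24.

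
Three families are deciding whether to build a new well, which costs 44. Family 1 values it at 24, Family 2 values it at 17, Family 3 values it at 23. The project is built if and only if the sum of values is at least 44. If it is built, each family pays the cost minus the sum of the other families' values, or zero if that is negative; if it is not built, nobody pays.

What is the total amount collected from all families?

Total value 64 ≥ cost 44, so it is built.
Family 1: others sum to 40; max(0, 44 - 40) = 4.
Family 2: others sum to 47; max(0, 44 - 47) = 0.
Family 3: others sum to 41; max(0, 44 - 41) = 3.
Total collected = 4 + 0 + 3 = 7.

7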